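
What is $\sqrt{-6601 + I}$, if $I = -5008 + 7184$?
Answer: $5 i \sqrt{177} \approx 66.521 i$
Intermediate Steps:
$I = 2176$
$\sqrt{-6601 + I} = \sqrt{-6601 + 2176} = \sqrt{-4425} = 5 i \sqrt{177}$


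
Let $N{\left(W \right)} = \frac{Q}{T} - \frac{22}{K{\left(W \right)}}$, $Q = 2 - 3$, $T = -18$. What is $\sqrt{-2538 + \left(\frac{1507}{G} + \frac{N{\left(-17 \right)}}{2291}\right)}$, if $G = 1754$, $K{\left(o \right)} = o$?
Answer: $\frac{i \sqrt{26639998089534090023}}{102469557} \approx 50.37 i$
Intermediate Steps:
$Q = -1$
$N{\left(W \right)} = \frac{1}{18} - \frac{22}{W}$ ($N{\left(W \right)} = - \frac{1}{-18} - \frac{22}{W} = \left(-1\right) \left(- \frac{1}{18}\right) - \frac{22}{W} = \frac{1}{18} - \frac{22}{W}$)
$\sqrt{-2538 + \left(\frac{1507}{G} + \frac{N{\left(-17 \right)}}{2291}\right)} = \sqrt{-2538 + \left(\frac{1507}{1754} + \frac{\frac{1}{18} \frac{1}{-17} \left(-396 - 17\right)}{2291}\right)} = \sqrt{-2538 + \left(1507 \cdot \frac{1}{1754} + \frac{1}{18} \left(- \frac{1}{17}\right) \left(-413\right) \frac{1}{2291}\right)} = \sqrt{-2538 + \left(\frac{1507}{1754} + \frac{413}{306} \cdot \frac{1}{2291}\right)} = \sqrt{-2538 + \left(\frac{1507}{1754} + \frac{413}{701046}\right)} = \sqrt{-2538 + \frac{264300181}{307408671}} = \sqrt{- \frac{779938906817}{307408671}} = \frac{i \sqrt{26639998089534090023}}{102469557}$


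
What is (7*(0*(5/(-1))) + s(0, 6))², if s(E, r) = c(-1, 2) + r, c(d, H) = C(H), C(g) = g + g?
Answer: 100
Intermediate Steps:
C(g) = 2*g
c(d, H) = 2*H
s(E, r) = 4 + r (s(E, r) = 2*2 + r = 4 + r)
(7*(0*(5/(-1))) + s(0, 6))² = (7*(0*(5/(-1))) + (4 + 6))² = (7*(0*(5*(-1))) + 10)² = (7*(0*(-5)) + 10)² = (7*0 + 10)² = (0 + 10)² = 10² = 100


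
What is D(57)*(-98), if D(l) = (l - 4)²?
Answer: -275282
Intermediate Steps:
D(l) = (-4 + l)²
D(57)*(-98) = (-4 + 57)²*(-98) = 53²*(-98) = 2809*(-98) = -275282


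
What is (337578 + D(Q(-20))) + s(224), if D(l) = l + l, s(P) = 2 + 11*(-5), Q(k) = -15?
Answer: 337495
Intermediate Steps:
s(P) = -53 (s(P) = 2 - 55 = -53)
D(l) = 2*l
(337578 + D(Q(-20))) + s(224) = (337578 + 2*(-15)) - 53 = (337578 - 30) - 53 = 337548 - 53 = 337495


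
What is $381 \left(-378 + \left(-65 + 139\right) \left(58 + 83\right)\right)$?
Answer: $3831336$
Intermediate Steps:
$381 \left(-378 + \left(-65 + 139\right) \left(58 + 83\right)\right) = 381 \left(-378 + 74 \cdot 141\right) = 381 \left(-378 + 10434\right) = 381 \cdot 10056 = 3831336$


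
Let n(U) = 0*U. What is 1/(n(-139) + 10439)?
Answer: 1/10439 ≈ 9.5795e-5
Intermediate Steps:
n(U) = 0
1/(n(-139) + 10439) = 1/(0 + 10439) = 1/10439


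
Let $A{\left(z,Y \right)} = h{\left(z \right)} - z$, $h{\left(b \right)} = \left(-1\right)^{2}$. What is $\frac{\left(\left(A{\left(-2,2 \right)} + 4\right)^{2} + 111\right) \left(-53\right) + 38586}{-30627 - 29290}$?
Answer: $- \frac{30106}{59917} \approx -0.50246$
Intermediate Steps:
$h{\left(b \right)} = 1$
$A{\left(z,Y \right)} = 1 - z$
$\frac{\left(\left(A{\left(-2,2 \right)} + 4\right)^{2} + 111\right) \left(-53\right) + 38586}{-30627 - 29290} = \frac{\left(\left(\left(1 - -2\right) + 4\right)^{2} + 111\right) \left(-53\right) + 38586}{-30627 - 29290} = \frac{\left(\left(\left(1 + 2\right) + 4\right)^{2} + 111\right) \left(-53\right) + 38586}{-59917} = \left(\left(\left(3 + 4\right)^{2} + 111\right) \left(-53\right) + 38586\right) \left(- \frac{1}{59917}\right) = \left(\left(7^{2} + 111\right) \left(-53\right) + 38586\right) \left(- \frac{1}{59917}\right) = \left(\left(49 + 111\right) \left(-53\right) + 38586\right) \left(- \frac{1}{59917}\right) = \left(160 \left(-53\right) + 38586\right) \left(- \frac{1}{59917}\right) = \left(-8480 + 38586\right) \left(- \frac{1}{59917}\right) = 30106 \left(- \frac{1}{59917}\right) = - \frac{30106}{59917}$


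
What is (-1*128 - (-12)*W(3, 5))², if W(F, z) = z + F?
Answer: 1024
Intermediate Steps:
W(F, z) = F + z
(-1*128 - (-12)*W(3, 5))² = (-1*128 - (-12)*(3 + 5))² = (-128 - (-12)*8)² = (-128 - 1*(-96))² = (-128 + 96)² = (-32)² = 1024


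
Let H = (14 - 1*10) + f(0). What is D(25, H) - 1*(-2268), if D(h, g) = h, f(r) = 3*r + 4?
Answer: 2293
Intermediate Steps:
f(r) = 4 + 3*r
H = 8 (H = (14 - 1*10) + (4 + 3*0) = (14 - 10) + (4 + 0) = 4 + 4 = 8)
D(25, H) - 1*(-2268) = 25 - 1*(-2268) = 25 + 2268 = 2293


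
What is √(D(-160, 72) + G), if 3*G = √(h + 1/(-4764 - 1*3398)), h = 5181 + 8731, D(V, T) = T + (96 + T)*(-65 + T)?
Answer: √(748256116608 + 24486*√926793002366)/24486 ≈ 35.879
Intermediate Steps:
D(V, T) = T + (-65 + T)*(96 + T)
h = 13912
G = √926793002366/24486 (G = √(13912 + 1/(-4764 - 1*3398))/3 = √(13912 + 1/(-4764 - 3398))/3 = √(13912 + 1/(-8162))/3 = √(13912 - 1/8162)/3 = √(113549743/8162)/3 = (√926793002366/8162)/3 = √926793002366/24486 ≈ 39.316)
√(D(-160, 72) + G) = √((-6240 + 72² + 32*72) + √926793002366/24486) = √((-6240 + 5184 + 2304) + √926793002366/24486) = √(1248 + √926793002366/24486)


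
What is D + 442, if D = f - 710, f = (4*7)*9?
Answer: -16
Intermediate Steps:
f = 252 (f = 28*9 = 252)
D = -458 (D = 252 - 710 = -458)
D + 442 = -458 + 442 = -16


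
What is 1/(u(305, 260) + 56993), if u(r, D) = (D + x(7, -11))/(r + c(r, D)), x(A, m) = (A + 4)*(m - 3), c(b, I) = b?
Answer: 305/17382918 ≈ 1.7546e-5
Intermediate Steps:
x(A, m) = (-3 + m)*(4 + A) (x(A, m) = (4 + A)*(-3 + m) = (-3 + m)*(4 + A))
u(r, D) = (-154 + D)/(2*r) (u(r, D) = (D + (-12 - 3*7 + 4*(-11) + 7*(-11)))/(r + r) = (D + (-12 - 21 - 44 - 77))/((2*r)) = (D - 154)*(1/(2*r)) = (-154 + D)*(1/(2*r)) = (-154 + D)/(2*r))
1/(u(305, 260) + 56993) = 1/((½)*(-154 + 260)/305 + 56993) = 1/((½)*(1/305)*106 + 56993) = 1/(53/305 + 56993) = 1/(17382918/305) = 305/17382918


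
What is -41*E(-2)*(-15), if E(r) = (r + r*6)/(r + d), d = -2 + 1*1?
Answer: 2870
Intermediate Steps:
d = -1 (d = -2 + 1 = -1)
E(r) = 7*r/(-1 + r) (E(r) = (r + r*6)/(r - 1) = (r + 6*r)/(-1 + r) = (7*r)/(-1 + r) = 7*r/(-1 + r))
-41*E(-2)*(-15) = -287*(-2)/(-1 - 2)*(-15) = -287*(-2)/(-3)*(-15) = -287*(-2)*(-1)/3*(-15) = -41*14/3*(-15) = -574/3*(-15) = 2870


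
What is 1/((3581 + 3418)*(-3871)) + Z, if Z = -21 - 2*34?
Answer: -2411288482/27093129 ≈ -89.000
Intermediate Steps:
Z = -89 (Z = -21 - 68 = -89)
1/((3581 + 3418)*(-3871)) + Z = 1/((3581 + 3418)*(-3871)) - 89 = -1/3871/6999 - 89 = (1/6999)*(-1/3871) - 89 = -1/27093129 - 89 = -2411288482/27093129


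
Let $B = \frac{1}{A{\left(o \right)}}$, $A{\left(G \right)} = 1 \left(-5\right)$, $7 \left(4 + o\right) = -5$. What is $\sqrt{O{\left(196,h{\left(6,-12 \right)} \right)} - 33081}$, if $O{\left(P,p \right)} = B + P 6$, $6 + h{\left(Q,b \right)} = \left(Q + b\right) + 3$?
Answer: $\frac{31 i \sqrt{830}}{5} \approx 178.62 i$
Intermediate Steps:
$o = - \frac{33}{7}$ ($o = -4 + \frac{1}{7} \left(-5\right) = -4 - \frac{5}{7} = - \frac{33}{7} \approx -4.7143$)
$A{\left(G \right)} = -5$
$h{\left(Q,b \right)} = -3 + Q + b$ ($h{\left(Q,b \right)} = -6 + \left(\left(Q + b\right) + 3\right) = -6 + \left(3 + Q + b\right) = -3 + Q + b$)
$B = - \frac{1}{5}$ ($B = \frac{1}{-5} = - \frac{1}{5} \approx -0.2$)
$O{\left(P,p \right)} = - \frac{1}{5} + 6 P$ ($O{\left(P,p \right)} = - \frac{1}{5} + P 6 = - \frac{1}{5} + 6 P$)
$\sqrt{O{\left(196,h{\left(6,-12 \right)} \right)} - 33081} = \sqrt{\left(- \frac{1}{5} + 6 \cdot 196\right) - 33081} = \sqrt{\left(- \frac{1}{5} + 1176\right) - 33081} = \sqrt{\frac{5879}{5} - 33081} = \sqrt{- \frac{159526}{5}} = \frac{31 i \sqrt{830}}{5}$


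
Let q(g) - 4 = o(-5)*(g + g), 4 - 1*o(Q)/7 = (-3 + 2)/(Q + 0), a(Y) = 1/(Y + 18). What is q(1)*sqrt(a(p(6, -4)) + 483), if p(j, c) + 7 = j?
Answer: 572*sqrt(34901)/85 ≈ 1257.2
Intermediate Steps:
p(j, c) = -7 + j
a(Y) = 1/(18 + Y)
o(Q) = 28 + 7/Q (o(Q) = 28 - 7*(-3 + 2)/(Q + 0) = 28 - (-7)/Q = 28 + 7/Q)
q(g) = 4 + 266*g/5 (q(g) = 4 + (28 + 7/(-5))*(g + g) = 4 + (28 + 7*(-1/5))*(2*g) = 4 + (28 - 7/5)*(2*g) = 4 + 133*(2*g)/5 = 4 + 266*g/5)
q(1)*sqrt(a(p(6, -4)) + 483) = (4 + (266/5)*1)*sqrt(1/(18 + (-7 + 6)) + 483) = (4 + 266/5)*sqrt(1/(18 - 1) + 483) = 286*sqrt(1/17 + 483)/5 = 286*sqrt(8212/17)/5 = 286*(2*sqrt(34901)/17)/5 = 572*sqrt(34901)/85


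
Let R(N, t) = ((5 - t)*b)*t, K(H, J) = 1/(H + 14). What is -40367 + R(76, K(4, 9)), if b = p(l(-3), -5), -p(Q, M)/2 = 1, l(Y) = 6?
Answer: -6539543/162 ≈ -40368.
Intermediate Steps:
p(Q, M) = -2 (p(Q, M) = -2*1 = -2)
b = -2
K(H, J) = 1/(14 + H)
R(N, t) = t*(-10 + 2*t) (R(N, t) = ((5 - t)*(-2))*t = (-10 + 2*t)*t = t*(-10 + 2*t))
-40367 + R(76, K(4, 9)) = -40367 + 2*(-5 + 1/(14 + 4))/(14 + 4) = -40367 + 2*(-5 + 1/18)/18 = -40367 + 2*(1/18)*(-5 + 1/18) = -40367 + 2*(1/18)*(-89/18) = -40367 - 89/162 = -6539543/162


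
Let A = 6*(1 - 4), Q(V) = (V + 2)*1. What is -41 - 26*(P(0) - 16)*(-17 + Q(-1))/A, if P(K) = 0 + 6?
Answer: 1711/9 ≈ 190.11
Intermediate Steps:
Q(V) = 2 + V (Q(V) = (2 + V)*1 = 2 + V)
P(K) = 6
A = -18 (A = 6*(-3) = -18)
-41 - 26*(P(0) - 16)*(-17 + Q(-1))/A = -41 - 26*(6 - 16)*(-17 + (2 - 1))/(-18) = -41 - 26*(-10*(-17 + 1))*(-1)/18 = -41 - 26*(-10*(-16))*(-1)/18 = -41 - 4160*(-1)/18 = -41 - 26*(-80/9) = -41 + 2080/9 = 1711/9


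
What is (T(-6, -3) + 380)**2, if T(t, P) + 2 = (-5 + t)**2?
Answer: 249001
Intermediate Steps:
T(t, P) = -2 + (-5 + t)**2
(T(-6, -3) + 380)**2 = ((-2 + (-5 - 6)**2) + 380)**2 = ((-2 + (-11)**2) + 380)**2 = ((-2 + 121) + 380)**2 = (119 + 380)**2 = 499**2 = 249001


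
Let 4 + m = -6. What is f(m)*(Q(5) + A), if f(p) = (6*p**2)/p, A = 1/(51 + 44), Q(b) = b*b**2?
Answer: -142512/19 ≈ -7500.6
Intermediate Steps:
m = -10 (m = -4 - 6 = -10)
Q(b) = b**3
A = 1/95 ≈ 0.010526
f(p) = 6*p
f(m)*(Q(5) + A) = (6*(-10))*(5**3 + 1/95) = -60*(125 + 1/95) = -60*11876/95 = -142512/19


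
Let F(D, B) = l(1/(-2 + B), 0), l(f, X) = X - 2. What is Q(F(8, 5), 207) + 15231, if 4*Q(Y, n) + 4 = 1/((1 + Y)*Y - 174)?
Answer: 10478239/688 ≈ 15230.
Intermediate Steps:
l(f, X) = -2 + X
F(D, B) = -2 (F(D, B) = -2 + 0 = -2)
Q(Y, n) = -1 + 1/(4*(-174 + Y*(1 + Y))) (Q(Y, n) = -1 + 1/(4*((1 + Y)*Y - 174)) = -1 + 1/(4*(Y*(1 + Y) - 174)) = -1 + 1/(4*(-174 + Y*(1 + Y))))
Q(F(8, 5), 207) + 15231 = (697/4 - 1*(-2) - 1*(-2)²)/(-174 - 2 + (-2)²) + 15231 = (697/4 + 2 - 1*4)/(-174 - 2 + 4) + 15231 = (697/4 + 2 - 4)/(-172) + 15231 = -1/172*689/4 + 15231 = -689/688 + 15231 = 10478239/688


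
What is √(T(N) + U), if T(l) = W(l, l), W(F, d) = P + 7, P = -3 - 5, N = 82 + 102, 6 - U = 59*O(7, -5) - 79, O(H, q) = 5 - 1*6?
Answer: √143 ≈ 11.958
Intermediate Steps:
O(H, q) = -1 (O(H, q) = 5 - 6 = -1)
U = 144 (U = 6 - (59*(-1) - 79) = 6 - (-59 - 79) = 6 - 1*(-138) = 6 + 138 = 144)
N = 184
P = -8
W(F, d) = -1 (W(F, d) = -8 + 7 = -1)
T(l) = -1
√(T(N) + U) = √(-1 + 144) = √143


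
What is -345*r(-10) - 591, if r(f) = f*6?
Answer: 20109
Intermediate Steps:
r(f) = 6*f
-345*r(-10) - 591 = -2070*(-10) - 591 = -345*(-60) - 591 = 20700 - 591 = 20109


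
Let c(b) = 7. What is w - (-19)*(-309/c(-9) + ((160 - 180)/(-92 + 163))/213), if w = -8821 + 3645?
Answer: -636726329/105861 ≈ -6014.7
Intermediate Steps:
w = -5176
w - (-19)*(-309/c(-9) + ((160 - 180)/(-92 + 163))/213) = -5176 - (-19)*(-309/7 + ((160 - 180)/(-92 + 163))/213) = -5176 - (-19)*(-309*⅐ - 20/71*(1/213)) = -5176 - (-19)*(-309/7 - 20*1/71*(1/213)) = -5176 - (-19)*(-309/7 - 20/71*1/213) = -5176 - (-19)*(-309/7 - 20/15123) = -5176 - (-19)*(-4673147)/105861 = -5176 - 1*88789793/105861 = -5176 - 88789793/105861 = -636726329/105861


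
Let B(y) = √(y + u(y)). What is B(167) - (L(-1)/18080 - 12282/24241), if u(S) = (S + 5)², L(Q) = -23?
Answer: 222616103/438277280 + √29751 ≈ 172.99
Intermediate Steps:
u(S) = (5 + S)²
B(y) = √(y + (5 + y)²)
B(167) - (L(-1)/18080 - 12282/24241) = √(167 + (5 + 167)²) - (-23/18080 - 12282/24241) = √(167 + 172²) - (-23*1/18080 - 12282*1/24241) = √(167 + 29584) - (-23/18080 - 12282/24241) = √29751 - 1*(-222616103/438277280) = √29751 + 222616103/438277280 = 222616103/438277280 + √29751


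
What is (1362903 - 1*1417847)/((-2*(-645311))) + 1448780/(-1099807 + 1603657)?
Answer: 92107190338/32513994735 ≈ 2.8328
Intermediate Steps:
(1362903 - 1*1417847)/((-2*(-645311))) + 1448780/(-1099807 + 1603657) = (1362903 - 1417847)/1290622 + 1448780/503850 = -54944*1/1290622 + 1448780*(1/503850) = -27472/645311 + 144878/50385 = 92107190338/32513994735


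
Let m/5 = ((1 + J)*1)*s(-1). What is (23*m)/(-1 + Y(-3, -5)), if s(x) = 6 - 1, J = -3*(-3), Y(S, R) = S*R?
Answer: 2875/7 ≈ 410.71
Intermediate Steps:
Y(S, R) = R*S
J = 9
s(x) = 5
m = 250 (m = 5*(((1 + 9)*1)*5) = 5*((10*1)*5) = 5*(10*5) = 5*50 = 250)
(23*m)/(-1 + Y(-3, -5)) = (23*250)/(-1 - 5*(-3)) = 5750/(-1 + 15) = 5750/14 = 5750*(1/14) = 2875/7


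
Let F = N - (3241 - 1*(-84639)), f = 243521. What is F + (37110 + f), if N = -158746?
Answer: 34005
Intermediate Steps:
F = -246626 (F = -158746 - (3241 - 1*(-84639)) = -158746 - (3241 + 84639) = -158746 - 1*87880 = -158746 - 87880 = -246626)
F + (37110 + f) = -246626 + (37110 + 243521) = -246626 + 280631 = 34005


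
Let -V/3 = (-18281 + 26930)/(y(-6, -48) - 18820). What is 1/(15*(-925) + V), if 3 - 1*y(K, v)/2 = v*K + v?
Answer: -19294/267678303 ≈ -7.2079e-5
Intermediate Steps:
y(K, v) = 6 - 2*v - 2*K*v (y(K, v) = 6 - 2*(v*K + v) = 6 - 2*(K*v + v) = 6 - 2*(v + K*v) = 6 + (-2*v - 2*K*v) = 6 - 2*v - 2*K*v)
V = 25947/19294 (V = -3*(-18281 + 26930)/((6 - 2*(-48) - 2*(-6)*(-48)) - 18820) = -25947/((6 + 96 - 576) - 18820) = -25947/(-474 - 18820) = -25947/(-19294) = -25947*(-1)/19294 = -3*(-8649/19294) = 25947/19294 ≈ 1.3448)
1/(15*(-925) + V) = 1/(15*(-925) + 25947/19294) = 1/(-13875 + 25947/19294) = 1/(-267678303/19294) = -19294/267678303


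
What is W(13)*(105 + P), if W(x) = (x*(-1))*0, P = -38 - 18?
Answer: 0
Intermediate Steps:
P = -56
W(x) = 0 (W(x) = -x*0 = 0)
W(13)*(105 + P) = 0*(105 - 56) = 0*49 = 0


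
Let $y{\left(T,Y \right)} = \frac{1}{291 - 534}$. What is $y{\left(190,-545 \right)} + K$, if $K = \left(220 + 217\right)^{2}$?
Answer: $\frac{46405466}{243} \approx 1.9097 \cdot 10^{5}$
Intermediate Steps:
$K = 190969$ ($K = 437^{2} = 190969$)
$y{\left(T,Y \right)} = - \frac{1}{243}$ ($y{\left(T,Y \right)} = \frac{1}{-243} = - \frac{1}{243}$)
$y{\left(190,-545 \right)} + K = - \frac{1}{243} + 190969 = \frac{46405466}{243}$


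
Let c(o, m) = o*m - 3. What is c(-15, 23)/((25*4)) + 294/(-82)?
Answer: -7242/1025 ≈ -7.0654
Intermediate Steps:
c(o, m) = -3 + m*o (c(o, m) = m*o - 3 = -3 + m*o)
c(-15, 23)/((25*4)) + 294/(-82) = (-3 + 23*(-15))/((25*4)) + 294/(-82) = (-3 - 345)/100 + 294*(-1/82) = -348*1/100 - 147/41 = -87/25 - 147/41 = -7242/1025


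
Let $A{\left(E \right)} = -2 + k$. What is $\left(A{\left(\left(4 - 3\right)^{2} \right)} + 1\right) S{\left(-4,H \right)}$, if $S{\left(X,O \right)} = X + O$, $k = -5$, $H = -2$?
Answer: $36$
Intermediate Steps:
$A{\left(E \right)} = -7$ ($A{\left(E \right)} = -2 - 5 = -7$)
$S{\left(X,O \right)} = O + X$
$\left(A{\left(\left(4 - 3\right)^{2} \right)} + 1\right) S{\left(-4,H \right)} = \left(-7 + 1\right) \left(-2 - 4\right) = \left(-6\right) \left(-6\right) = 36$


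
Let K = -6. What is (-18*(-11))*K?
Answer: -1188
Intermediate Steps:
(-18*(-11))*K = -18*(-11)*(-6) = 198*(-6) = -1188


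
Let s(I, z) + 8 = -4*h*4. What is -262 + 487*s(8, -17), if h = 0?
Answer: -4158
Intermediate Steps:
s(I, z) = -8 (s(I, z) = -8 - 4*0*4 = -8 + 0*4 = -8 + 0 = -8)
-262 + 487*s(8, -17) = -262 + 487*(-8) = -262 - 3896 = -4158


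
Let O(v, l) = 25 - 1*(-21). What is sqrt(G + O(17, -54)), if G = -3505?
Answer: I*sqrt(3459) ≈ 58.813*I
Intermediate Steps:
O(v, l) = 46 (O(v, l) = 25 + 21 = 46)
sqrt(G + O(17, -54)) = sqrt(-3505 + 46) = sqrt(-3459) = I*sqrt(3459)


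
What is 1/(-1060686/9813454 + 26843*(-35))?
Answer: -4906727/4609895080478 ≈ -1.0644e-6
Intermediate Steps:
1/(-1060686/9813454 + 26843*(-35)) = 1/(-1060686*1/9813454 - 939505) = 1/(-530343/4906727 - 939505) = 1/(-4609895080478/4906727) = -4906727/4609895080478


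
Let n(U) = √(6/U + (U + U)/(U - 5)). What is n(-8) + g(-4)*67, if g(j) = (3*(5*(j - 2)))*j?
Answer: 24120 + 5*√13/26 ≈ 24121.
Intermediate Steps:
g(j) = j*(-30 + 15*j) (g(j) = (3*(5*(-2 + j)))*j = (3*(-10 + 5*j))*j = (-30 + 15*j)*j = j*(-30 + 15*j))
n(U) = √(6/U + 2*U/(-5 + U)) (n(U) = √(6/U + (2*U)/(-5 + U)) = √(6/U + 2*U/(-5 + U)))
n(-8) + g(-4)*67 = √(6/(-8) + 2*(-8)/(-5 - 8)) + (15*(-4)*(-2 - 4))*67 = √(6*(-⅛) + 2*(-8)/(-13)) + (15*(-4)*(-6))*67 = √(-¾ + 2*(-8)*(-1/13)) + 360*67 = √(-¾ + 16/13) + 24120 = √(25/52) + 24120 = 5*√13/26 + 24120 = 24120 + 5*√13/26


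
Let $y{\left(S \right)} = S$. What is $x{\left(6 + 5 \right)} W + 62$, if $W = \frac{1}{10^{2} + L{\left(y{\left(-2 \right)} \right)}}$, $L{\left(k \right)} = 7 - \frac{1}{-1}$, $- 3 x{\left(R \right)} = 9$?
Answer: $\frac{2231}{36} \approx 61.972$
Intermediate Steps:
$x{\left(R \right)} = -3$ ($x{\left(R \right)} = \left(- \frac{1}{3}\right) 9 = -3$)
$L{\left(k \right)} = 8$ ($L{\left(k \right)} = 7 - -1 = 7 + 1 = 8$)
$W = \frac{1}{108}$ ($W = \frac{1}{10^{2} + 8} = \frac{1}{100 + 8} = \frac{1}{108} \approx 0.0092593$)
$x{\left(6 + 5 \right)} W + 62 = \left(-3\right) \frac{1}{108} + 62 = - \frac{1}{36} + 62 = \frac{2231}{36}$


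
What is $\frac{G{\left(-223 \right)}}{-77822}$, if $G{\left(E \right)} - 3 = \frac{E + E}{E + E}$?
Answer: $- \frac{2}{38911} \approx -5.1399 \cdot 10^{-5}$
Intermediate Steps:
$G{\left(E \right)} = 4$ ($G{\left(E \right)} = 3 + \frac{E + E}{E + E} = 3 + \frac{2 E}{2 E} = 3 + 2 E \frac{1}{2 E} = 3 + 1 = 4$)
$\frac{G{\left(-223 \right)}}{-77822} = \frac{4}{-77822} = 4 \left(- \frac{1}{77822}\right) = - \frac{2}{38911}$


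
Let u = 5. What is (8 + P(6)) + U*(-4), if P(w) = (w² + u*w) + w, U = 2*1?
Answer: 72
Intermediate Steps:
U = 2
P(w) = w² + 6*w (P(w) = (w² + 5*w) + w = w² + 6*w)
(8 + P(6)) + U*(-4) = (8 + 6*(6 + 6)) + 2*(-4) = (8 + 6*12) - 8 = (8 + 72) - 8 = 80 - 8 = 72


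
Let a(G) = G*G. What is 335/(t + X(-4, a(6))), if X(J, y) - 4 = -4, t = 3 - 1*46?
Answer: -335/43 ≈ -7.7907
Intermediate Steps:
a(G) = G²
t = -43 (t = 3 - 46 = -43)
X(J, y) = 0 (X(J, y) = 4 - 4 = 0)
335/(t + X(-4, a(6))) = 335/(-43 + 0) = 335/(-43) = -1/43*335 = -335/43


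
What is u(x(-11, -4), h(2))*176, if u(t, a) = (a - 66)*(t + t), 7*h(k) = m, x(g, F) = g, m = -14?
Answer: 263296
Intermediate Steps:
h(k) = -2 (h(k) = (⅐)*(-14) = -2)
u(t, a) = 2*t*(-66 + a) (u(t, a) = (-66 + a)*(2*t) = 2*t*(-66 + a))
u(x(-11, -4), h(2))*176 = (2*(-11)*(-66 - 2))*176 = (2*(-11)*(-68))*176 = 1496*176 = 263296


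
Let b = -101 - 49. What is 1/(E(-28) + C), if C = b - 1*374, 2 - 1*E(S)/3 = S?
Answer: -1/434 ≈ -0.0023041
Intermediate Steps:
E(S) = 6 - 3*S
b = -150
C = -524 (C = -150 - 1*374 = -150 - 374 = -524)
1/(E(-28) + C) = 1/((6 - 3*(-28)) - 524) = 1/((6 + 84) - 524) = 1/(90 - 524) = 1/(-434) = -1/434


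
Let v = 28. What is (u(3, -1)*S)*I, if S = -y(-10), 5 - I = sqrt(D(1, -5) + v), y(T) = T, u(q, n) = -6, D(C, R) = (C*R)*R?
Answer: -300 + 60*sqrt(53) ≈ 136.81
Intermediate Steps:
D(C, R) = C*R**2
I = 5 - sqrt(53) (I = 5 - sqrt(1*(-5)**2 + 28) = 5 - sqrt(1*25 + 28) = 5 - sqrt(25 + 28) = 5 - sqrt(53) ≈ -2.2801)
S = 10 (S = -1*(-10) = 10)
(u(3, -1)*S)*I = (-6*10)*(5 - sqrt(53)) = -60*(5 - sqrt(53)) = -300 + 60*sqrt(53)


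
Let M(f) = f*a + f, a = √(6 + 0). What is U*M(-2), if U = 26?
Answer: -52 - 52*√6 ≈ -179.37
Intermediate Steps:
a = √6 ≈ 2.4495
M(f) = f + f*√6 (M(f) = f*√6 + f = f + f*√6)
U*M(-2) = 26*(-2*(1 + √6)) = 26*(-2 - 2*√6) = -52 - 52*√6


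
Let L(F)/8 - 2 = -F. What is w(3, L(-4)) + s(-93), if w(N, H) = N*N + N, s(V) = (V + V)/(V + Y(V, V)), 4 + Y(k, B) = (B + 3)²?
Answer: 95850/8003 ≈ 11.977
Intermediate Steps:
Y(k, B) = -4 + (3 + B)² (Y(k, B) = -4 + (B + 3)² = -4 + (3 + B)²)
L(F) = 16 - 8*F (L(F) = 16 + 8*(-F) = 16 - 8*F)
s(V) = 2*V/(-4 + V + (3 + V)²) (s(V) = (V + V)/(V + (-4 + (3 + V)²)) = (2*V)/(-4 + V + (3 + V)²) = 2*V/(-4 + V + (3 + V)²))
w(N, H) = N + N² (w(N, H) = N² + N = N + N²)
w(3, L(-4)) + s(-93) = 3*(1 + 3) + 2*(-93)/(-4 - 93 + (3 - 93)²) = 3*4 + 2*(-93)/(-4 - 93 + (-90)²) = 12 + 2*(-93)/(-4 - 93 + 8100) = 12 + 2*(-93)/8003 = 12 + 2*(-93)*(1/8003) = 12 - 186/8003 = 95850/8003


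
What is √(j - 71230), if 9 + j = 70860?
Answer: I*√379 ≈ 19.468*I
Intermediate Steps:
j = 70851 (j = -9 + 70860 = 70851)
√(j - 71230) = √(70851 - 71230) = √(-379) = I*√379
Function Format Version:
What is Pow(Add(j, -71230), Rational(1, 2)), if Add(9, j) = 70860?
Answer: Mul(I, Pow(379, Rational(1, 2))) ≈ Mul(19.468, I)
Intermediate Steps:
j = 70851 (j = Add(-9, 70860) = 70851)
Pow(Add(j, -71230), Rational(1, 2)) = Pow(Add(70851, -71230), Rational(1, 2)) = Pow(-379, Rational(1, 2)) = Mul(I, Pow(379, Rational(1, 2)))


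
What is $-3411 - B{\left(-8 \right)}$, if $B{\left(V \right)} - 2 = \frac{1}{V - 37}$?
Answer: $- \frac{153584}{45} \approx -3413.0$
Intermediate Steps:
$B{\left(V \right)} = 2 + \frac{1}{-37 + V}$ ($B{\left(V \right)} = 2 + \frac{1}{V - 37} = 2 + \frac{1}{-37 + V}$)
$-3411 - B{\left(-8 \right)} = -3411 - \frac{-73 + 2 \left(-8\right)}{-37 - 8} = -3411 - \frac{-73 - 16}{-45} = -3411 - \left(- \frac{1}{45}\right) \left(-89\right) = -3411 - \frac{89}{45} = - \frac{153584}{45}$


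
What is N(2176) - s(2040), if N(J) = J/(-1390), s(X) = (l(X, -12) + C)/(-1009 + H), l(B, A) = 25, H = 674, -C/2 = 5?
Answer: -70811/46565 ≈ -1.5207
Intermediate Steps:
C = -10 (C = -2*5 = -10)
s(X) = -3/67 (s(X) = (25 - 10)/(-1009 + 674) = 15/(-335) = 15*(-1/335) = -3/67)
N(J) = -J/1390 (N(J) = J*(-1/1390) = -J/1390)
N(2176) - s(2040) = -1/1390*2176 - 1*(-3/67) = -1088/695 + 3/67 = -70811/46565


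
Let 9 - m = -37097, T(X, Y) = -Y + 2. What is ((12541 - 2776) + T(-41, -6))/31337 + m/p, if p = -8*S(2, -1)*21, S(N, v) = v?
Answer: 582216293/2632308 ≈ 221.18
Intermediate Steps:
T(X, Y) = 2 - Y
m = 37106 (m = 9 - 1*(-37097) = 9 + 37097 = 37106)
p = 168 (p = -8*(-1)*21 = 8*21 = 168)
((12541 - 2776) + T(-41, -6))/31337 + m/p = ((12541 - 2776) + (2 - 1*(-6)))/31337 + 37106/168 = (9765 + (2 + 6))*(1/31337) + 37106*(1/168) = (9765 + 8)*(1/31337) + 18553/84 = 9773*(1/31337) + 18553/84 = 9773/31337 + 18553/84 = 582216293/2632308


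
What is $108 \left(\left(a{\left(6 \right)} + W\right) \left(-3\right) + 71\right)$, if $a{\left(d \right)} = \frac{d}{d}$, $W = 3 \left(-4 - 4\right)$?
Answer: $15120$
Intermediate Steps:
$W = -24$ ($W = 3 \left(-8\right) = -24$)
$a{\left(d \right)} = 1$
$108 \left(\left(a{\left(6 \right)} + W\right) \left(-3\right) + 71\right) = 108 \left(\left(1 - 24\right) \left(-3\right) + 71\right) = 108 \left(\left(-23\right) \left(-3\right) + 71\right) = 108 \left(69 + 71\right) = 108 \cdot 140 = 15120$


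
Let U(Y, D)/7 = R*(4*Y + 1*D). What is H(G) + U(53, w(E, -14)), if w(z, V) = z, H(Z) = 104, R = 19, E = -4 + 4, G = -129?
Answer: 28300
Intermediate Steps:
E = 0
U(Y, D) = 133*D + 532*Y (U(Y, D) = 7*(19*(4*Y + 1*D)) = 7*(19*(4*Y + D)) = 7*(19*(D + 4*Y)) = 7*(19*D + 76*Y) = 133*D + 532*Y)
H(G) + U(53, w(E, -14)) = 104 + (133*0 + 532*53) = 104 + (0 + 28196) = 104 + 28196 = 28300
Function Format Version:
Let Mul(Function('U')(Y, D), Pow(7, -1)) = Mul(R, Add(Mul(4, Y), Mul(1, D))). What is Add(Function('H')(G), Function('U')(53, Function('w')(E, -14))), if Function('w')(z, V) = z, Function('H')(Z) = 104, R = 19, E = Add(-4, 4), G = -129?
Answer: 28300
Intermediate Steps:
E = 0
Function('U')(Y, D) = Add(Mul(133, D), Mul(532, Y)) (Function('U')(Y, D) = Mul(7, Mul(19, Add(Mul(4, Y), Mul(1, D)))) = Mul(7, Mul(19, Add(Mul(4, Y), D))) = Mul(7, Mul(19, Add(D, Mul(4, Y)))) = Mul(7, Add(Mul(19, D), Mul(76, Y))) = Add(Mul(133, D), Mul(532, Y)))
Add(Function('H')(G), Function('U')(53, Function('w')(E, -14))) = Add(104, Add(Mul(133, 0), Mul(532, 53))) = Add(104, Add(0, 28196)) = Add(104, 28196) = 28300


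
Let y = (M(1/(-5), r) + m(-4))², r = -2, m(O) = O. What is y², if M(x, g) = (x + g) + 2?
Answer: 194481/625 ≈ 311.17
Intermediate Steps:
M(x, g) = 2 + g + x (M(x, g) = (g + x) + 2 = 2 + g + x)
y = 441/25 (y = ((2 - 2 + 1/(-5)) - 4)² = ((2 - 2 - ⅕) - 4)² = (-⅕ - 4)² = (-21/5)² = 441/25 ≈ 17.640)
y² = (441/25)² = 194481/625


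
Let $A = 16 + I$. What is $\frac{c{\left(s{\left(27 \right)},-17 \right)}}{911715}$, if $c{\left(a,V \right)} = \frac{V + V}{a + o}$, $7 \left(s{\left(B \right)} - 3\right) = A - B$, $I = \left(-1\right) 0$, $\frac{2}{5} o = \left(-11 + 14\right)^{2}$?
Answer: $- \frac{68}{43632075} \approx -1.5585 \cdot 10^{-6}$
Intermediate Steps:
$o = \frac{45}{2}$ ($o = \frac{5 \left(-11 + 14\right)^{2}}{2} = \frac{5 \cdot 3^{2}}{2} = \frac{5}{2} \cdot 9 = \frac{45}{2} \approx 22.5$)
$I = 0$
$A = 16$ ($A = 16 + 0 = 16$)
$s{\left(B \right)} = \frac{37}{7} - \frac{B}{7}$ ($s{\left(B \right)} = 3 + \frac{16 - B}{7} = 3 - \left(- \frac{16}{7} + \frac{B}{7}\right) = \frac{37}{7} - \frac{B}{7}$)
$c{\left(a,V \right)} = \frac{2 V}{\frac{45}{2} + a}$ ($c{\left(a,V \right)} = \frac{V + V}{a + \frac{45}{2}} = \frac{2 V}{\frac{45}{2} + a}$)
$\frac{c{\left(s{\left(27 \right)},-17 \right)}}{911715} = \frac{4 \left(-17\right) \frac{1}{45 + 2 \left(\frac{37}{7} - \frac{27}{7}\right)}}{911715} = 4 \left(-17\right) \frac{1}{45 + 2 \left(\frac{37}{7} - \frac{27}{7}\right)} \frac{1}{911715} = 4 \left(-17\right) \frac{1}{45 + 2 \cdot \frac{10}{7}} \cdot \frac{1}{911715} = 4 \left(-17\right) \frac{1}{45 + \frac{20}{7}} \cdot \frac{1}{911715} = 4 \left(-17\right) \frac{1}{\frac{335}{7}} \cdot \frac{1}{911715} = 4 \left(-17\right) \frac{7}{335} \cdot \frac{1}{911715} = \left(- \frac{476}{335}\right) \frac{1}{911715} = - \frac{68}{43632075}$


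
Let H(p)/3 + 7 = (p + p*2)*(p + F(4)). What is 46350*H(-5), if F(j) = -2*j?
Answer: 26141400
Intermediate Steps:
H(p) = -21 + 9*p*(-8 + p) (H(p) = -21 + 3*((p + p*2)*(p - 2*4)) = -21 + 3*((p + 2*p)*(p - 8)) = -21 + 3*((3*p)*(-8 + p)) = -21 + 3*(3*p*(-8 + p)) = -21 + 9*p*(-8 + p))
46350*H(-5) = 46350*(-21 - 72*(-5) + 9*(-5)**2) = 46350*(-21 + 360 + 9*25) = 46350*(-21 + 360 + 225) = 46350*564 = 26141400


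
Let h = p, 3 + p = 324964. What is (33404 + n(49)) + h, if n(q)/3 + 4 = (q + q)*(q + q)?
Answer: 387165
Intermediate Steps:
p = 324961 (p = -3 + 324964 = 324961)
h = 324961
n(q) = -12 + 12*q**2 (n(q) = -12 + 3*((q + q)*(q + q)) = -12 + 3*((2*q)*(2*q)) = -12 + 3*(4*q**2) = -12 + 12*q**2)
(33404 + n(49)) + h = (33404 + (-12 + 12*49**2)) + 324961 = (33404 + (-12 + 12*2401)) + 324961 = (33404 + (-12 + 28812)) + 324961 = (33404 + 28800) + 324961 = 62204 + 324961 = 387165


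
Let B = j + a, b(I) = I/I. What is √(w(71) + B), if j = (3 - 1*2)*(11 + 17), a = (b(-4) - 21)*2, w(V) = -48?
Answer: 2*I*√15 ≈ 7.746*I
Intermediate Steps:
b(I) = 1
a = -40 (a = (1 - 21)*2 = -20*2 = -40)
j = 28 (j = (3 - 2)*28 = 1*28 = 28)
B = -12 (B = 28 - 40 = -12)
√(w(71) + B) = √(-48 - 12) = √(-60) = 2*I*√15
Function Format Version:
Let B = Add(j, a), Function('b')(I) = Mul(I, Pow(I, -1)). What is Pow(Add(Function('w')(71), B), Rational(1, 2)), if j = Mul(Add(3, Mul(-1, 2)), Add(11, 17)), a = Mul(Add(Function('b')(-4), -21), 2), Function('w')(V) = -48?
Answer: Mul(2, I, Pow(15, Rational(1, 2))) ≈ Mul(7.7460, I)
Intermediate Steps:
Function('b')(I) = 1
a = -40 (a = Mul(Add(1, -21), 2) = Mul(-20, 2) = -40)
j = 28 (j = Mul(Add(3, -2), 28) = Mul(1, 28) = 28)
B = -12 (B = Add(28, -40) = -12)
Pow(Add(Function('w')(71), B), Rational(1, 2)) = Pow(Add(-48, -12), Rational(1, 2)) = Pow(-60, Rational(1, 2)) = Mul(2, I, Pow(15, Rational(1, 2)))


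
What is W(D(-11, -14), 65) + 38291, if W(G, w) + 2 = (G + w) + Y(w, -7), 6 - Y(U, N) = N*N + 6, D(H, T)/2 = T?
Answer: 38277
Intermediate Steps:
D(H, T) = 2*T
Y(U, N) = -N² (Y(U, N) = 6 - (N*N + 6) = 6 - (N² + 6) = 6 - (6 + N²) = 6 + (-6 - N²) = -N²)
W(G, w) = -51 + G + w (W(G, w) = -2 + ((G + w) - 1*(-7)²) = -2 + ((G + w) - 1*49) = -2 + ((G + w) - 49) = -2 + (-49 + G + w) = -51 + G + w)
W(D(-11, -14), 65) + 38291 = (-51 + 2*(-14) + 65) + 38291 = (-51 - 28 + 65) + 38291 = -14 + 38291 = 38277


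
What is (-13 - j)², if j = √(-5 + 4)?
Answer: (13 + I)² ≈ 168.0 + 26.0*I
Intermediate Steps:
j = I (j = √(-1) = I ≈ 1.0*I)
(-13 - j)² = (-13 - I)²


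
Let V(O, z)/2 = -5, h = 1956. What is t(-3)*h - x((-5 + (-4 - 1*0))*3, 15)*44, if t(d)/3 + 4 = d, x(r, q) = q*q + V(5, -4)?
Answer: -50536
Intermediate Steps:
V(O, z) = -10 (V(O, z) = 2*(-5) = -10)
x(r, q) = -10 + q² (x(r, q) = q*q - 10 = q² - 10 = -10 + q²)
t(d) = -12 + 3*d
t(-3)*h - x((-5 + (-4 - 1*0))*3, 15)*44 = (-12 + 3*(-3))*1956 - (-10 + 15²)*44 = (-12 - 9)*1956 - (-10 + 225)*44 = -21*1956 - 215*44 = -41076 - 1*9460 = -41076 - 9460 = -50536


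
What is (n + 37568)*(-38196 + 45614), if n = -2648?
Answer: 259036560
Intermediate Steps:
(n + 37568)*(-38196 + 45614) = (-2648 + 37568)*(-38196 + 45614) = 34920*7418 = 259036560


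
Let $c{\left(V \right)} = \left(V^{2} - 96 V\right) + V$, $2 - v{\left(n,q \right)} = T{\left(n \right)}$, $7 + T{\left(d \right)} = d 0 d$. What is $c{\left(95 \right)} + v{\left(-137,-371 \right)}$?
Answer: $9$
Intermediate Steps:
$T{\left(d \right)} = -7$ ($T{\left(d \right)} = -7 + d 0 d = -7 + 0 d = -7 + 0 = -7$)
$v{\left(n,q \right)} = 9$ ($v{\left(n,q \right)} = 2 - -7 = 2 + 7 = 9$)
$c{\left(V \right)} = V^{2} - 95 V$
$c{\left(95 \right)} + v{\left(-137,-371 \right)} = 95 \left(-95 + 95\right) + 9 = 95 \cdot 0 + 9 = 0 + 9 = 9$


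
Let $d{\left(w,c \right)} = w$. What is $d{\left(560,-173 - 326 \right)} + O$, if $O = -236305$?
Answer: $-235745$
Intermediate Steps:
$d{\left(560,-173 - 326 \right)} + O = 560 - 236305 = -235745$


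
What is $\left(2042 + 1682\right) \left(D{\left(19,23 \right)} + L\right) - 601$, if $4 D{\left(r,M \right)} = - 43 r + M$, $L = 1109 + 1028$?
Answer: $7218373$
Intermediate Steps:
$L = 2137$
$D{\left(r,M \right)} = - \frac{43 r}{4} + \frac{M}{4}$ ($D{\left(r,M \right)} = \frac{- 43 r + M}{4} = \frac{M - 43 r}{4} = - \frac{43 r}{4} + \frac{M}{4}$)
$\left(2042 + 1682\right) \left(D{\left(19,23 \right)} + L\right) - 601 = \left(2042 + 1682\right) \left(\left(\left(- \frac{43}{4}\right) 19 + \frac{1}{4} \cdot 23\right) + 2137\right) - 601 = 3724 \left(\left(- \frac{817}{4} + \frac{23}{4}\right) + 2137\right) - 601 = 3724 \left(- \frac{397}{2} + 2137\right) - 601 = 3724 \cdot \frac{3877}{2} - 601 = 7218974 - 601 = 7218373$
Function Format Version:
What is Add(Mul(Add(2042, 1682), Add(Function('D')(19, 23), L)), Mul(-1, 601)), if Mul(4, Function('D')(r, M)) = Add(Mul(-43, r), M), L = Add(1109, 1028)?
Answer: 7218373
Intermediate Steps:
L = 2137
Function('D')(r, M) = Add(Mul(Rational(-43, 4), r), Mul(Rational(1, 4), M)) (Function('D')(r, M) = Mul(Rational(1, 4), Add(Mul(-43, r), M)) = Mul(Rational(1, 4), Add(M, Mul(-43, r))) = Add(Mul(Rational(-43, 4), r), Mul(Rational(1, 4), M)))
Add(Mul(Add(2042, 1682), Add(Function('D')(19, 23), L)), Mul(-1, 601)) = Add(Mul(Add(2042, 1682), Add(Add(Mul(Rational(-43, 4), 19), Mul(Rational(1, 4), 23)), 2137)), Mul(-1, 601)) = Add(Mul(3724, Add(Add(Rational(-817, 4), Rational(23, 4)), 2137)), -601) = Add(Mul(3724, Add(Rational(-397, 2), 2137)), -601) = Add(Mul(3724, Rational(3877, 2)), -601) = Add(7218974, -601) = 7218373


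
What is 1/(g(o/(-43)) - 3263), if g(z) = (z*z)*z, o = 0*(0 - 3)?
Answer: -1/3263 ≈ -0.00030647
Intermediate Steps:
o = 0 (o = 0*(-3) = 0)
g(z) = z³ (g(z) = z²*z = z³)
1/(g(o/(-43)) - 3263) = 1/((0/(-43))³ - 3263) = 1/((0*(-1/43))³ - 3263) = 1/(0³ - 3263) = 1/(0 - 3263) = 1/(-3263) = -1/3263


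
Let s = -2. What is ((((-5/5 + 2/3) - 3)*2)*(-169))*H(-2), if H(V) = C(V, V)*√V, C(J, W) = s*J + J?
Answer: 6760*I*√2/3 ≈ 3186.7*I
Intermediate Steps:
C(J, W) = -J (C(J, W) = -2*J + J = -J)
H(V) = -V^(3/2) (H(V) = (-V)*√V = -V^(3/2))
((((-5/5 + 2/3) - 3)*2)*(-169))*H(-2) = ((((-5/5 + 2/3) - 3)*2)*(-169))*(-(-2)^(3/2)) = ((((-5*⅕ + 2*(⅓)) - 3)*2)*(-169))*(-(-2)*I*√2) = ((((-1 + ⅔) - 3)*2)*(-169))*(2*I*√2) = (((-⅓ - 3)*2)*(-169))*(2*I*√2) = (-10/3*2*(-169))*(2*I*√2) = (-20/3*(-169))*(2*I*√2) = 3380*(2*I*√2)/3 = 6760*I*√2/3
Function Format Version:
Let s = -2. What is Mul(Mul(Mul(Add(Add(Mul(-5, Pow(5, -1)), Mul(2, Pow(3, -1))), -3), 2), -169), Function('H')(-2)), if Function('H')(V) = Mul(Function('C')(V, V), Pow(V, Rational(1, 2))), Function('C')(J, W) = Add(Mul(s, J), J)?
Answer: Mul(Rational(6760, 3), I, Pow(2, Rational(1, 2))) ≈ Mul(3186.7, I)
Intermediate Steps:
Function('C')(J, W) = Mul(-1, J) (Function('C')(J, W) = Add(Mul(-2, J), J) = Mul(-1, J))
Function('H')(V) = Mul(-1, Pow(V, Rational(3, 2))) (Function('H')(V) = Mul(Mul(-1, V), Pow(V, Rational(1, 2))) = Mul(-1, Pow(V, Rational(3, 2))))
Mul(Mul(Mul(Add(Add(Mul(-5, Pow(5, -1)), Mul(2, Pow(3, -1))), -3), 2), -169), Function('H')(-2)) = Mul(Mul(Mul(Add(Add(Mul(-5, Pow(5, -1)), Mul(2, Pow(3, -1))), -3), 2), -169), Mul(-1, Pow(-2, Rational(3, 2)))) = Mul(Mul(Mul(Add(Add(Mul(-5, Rational(1, 5)), Mul(2, Rational(1, 3))), -3), 2), -169), Mul(-1, Mul(-2, I, Pow(2, Rational(1, 2))))) = Mul(Mul(Mul(Add(Add(-1, Rational(2, 3)), -3), 2), -169), Mul(2, I, Pow(2, Rational(1, 2)))) = Mul(Mul(Mul(Add(Rational(-1, 3), -3), 2), -169), Mul(2, I, Pow(2, Rational(1, 2)))) = Mul(Mul(Mul(Rational(-10, 3), 2), -169), Mul(2, I, Pow(2, Rational(1, 2)))) = Mul(Mul(Rational(-20, 3), -169), Mul(2, I, Pow(2, Rational(1, 2)))) = Mul(Rational(3380, 3), Mul(2, I, Pow(2, Rational(1, 2)))) = Mul(Rational(6760, 3), I, Pow(2, Rational(1, 2)))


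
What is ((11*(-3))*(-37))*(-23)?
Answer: -28083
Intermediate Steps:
((11*(-3))*(-37))*(-23) = -33*(-37)*(-23) = 1221*(-23) = -28083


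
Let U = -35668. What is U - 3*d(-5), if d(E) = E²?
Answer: -35743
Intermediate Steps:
U - 3*d(-5) = -35668 - 3*(-5)² = -35668 - 3*25 = -35668 - 1*75 = -35668 - 75 = -35743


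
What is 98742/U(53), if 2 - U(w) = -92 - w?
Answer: 4702/7 ≈ 671.71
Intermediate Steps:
U(w) = 94 + w (U(w) = 2 - (-92 - w) = 2 + (92 + w) = 94 + w)
98742/U(53) = 98742/(94 + 53) = 98742/147 = 98742*(1/147) = 4702/7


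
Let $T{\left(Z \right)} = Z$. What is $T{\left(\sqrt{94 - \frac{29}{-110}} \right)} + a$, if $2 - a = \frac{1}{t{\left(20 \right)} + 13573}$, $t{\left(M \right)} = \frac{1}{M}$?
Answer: $\frac{542902}{271461} + \frac{\sqrt{1140590}}{110} \approx 11.709$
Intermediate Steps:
$a = \frac{542902}{271461}$ ($a = 2 - \frac{1}{\frac{1}{20} + 13573} = 2 - \frac{1}{\frac{271461}{20}} = 2 - \frac{20}{271461} = \frac{542902}{271461} \approx 1.9999$)
$T{\left(\sqrt{94 - \frac{29}{-110}} \right)} + a = \sqrt{94 - \frac{29}{-110}} + \frac{542902}{271461} = \sqrt{94 - - \frac{29}{110}} + \frac{542902}{271461} = \sqrt{94 + \frac{29}{110}} + \frac{542902}{271461} = \sqrt{\frac{10369}{110}} + \frac{542902}{271461} = \frac{\sqrt{1140590}}{110} + \frac{542902}{271461} = \frac{542902}{271461} + \frac{\sqrt{1140590}}{110}$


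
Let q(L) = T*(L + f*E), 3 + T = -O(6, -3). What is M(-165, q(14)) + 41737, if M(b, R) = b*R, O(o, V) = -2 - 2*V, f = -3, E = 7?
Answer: 33652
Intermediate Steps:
T = -7 (T = -3 - (-2 - 2*(-3)) = -3 - (-2 + 6) = -3 - 1*4 = -3 - 4 = -7)
q(L) = 147 - 7*L (q(L) = -7*(L - 3*7) = -7*(L - 21) = -7*(-21 + L) = 147 - 7*L)
M(b, R) = R*b
M(-165, q(14)) + 41737 = (147 - 7*14)*(-165) + 41737 = (147 - 98)*(-165) + 41737 = 49*(-165) + 41737 = -8085 + 41737 = 33652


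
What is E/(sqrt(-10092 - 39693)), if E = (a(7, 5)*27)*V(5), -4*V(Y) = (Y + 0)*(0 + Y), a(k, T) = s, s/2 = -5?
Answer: -225*I*sqrt(49785)/6638 ≈ -7.563*I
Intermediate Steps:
s = -10 (s = 2*(-5) = -10)
a(k, T) = -10
V(Y) = -Y**2/4 (V(Y) = -(Y + 0)*(0 + Y)/4 = -Y*Y/4 = -Y**2/4)
E = 3375/2 (E = (-10*27)*(-1/4*5**2) = -(-135)*25/2 = -270*(-25/4) = 3375/2 ≈ 1687.5)
E/(sqrt(-10092 - 39693)) = 3375/(2*(sqrt(-10092 - 39693))) = 3375/(2*(sqrt(-49785))) = 3375/(2*((I*sqrt(49785)))) = 3375*(-I*sqrt(49785)/49785)/2 = -225*I*sqrt(49785)/6638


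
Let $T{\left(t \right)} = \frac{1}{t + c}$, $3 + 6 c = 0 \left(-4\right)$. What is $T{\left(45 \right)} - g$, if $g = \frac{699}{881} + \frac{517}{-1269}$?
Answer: $- \frac{769624}{2117043} \approx -0.36354$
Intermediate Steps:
$c = - \frac{1}{2}$ ($c = - \frac{1}{2} + \frac{0 \left(-4\right)}{6} = - \frac{1}{2} + \frac{1}{6} \cdot 0 = - \frac{1}{2} + 0 = - \frac{1}{2} \approx -0.5$)
$g = \frac{9182}{23787}$ ($g = 699 \cdot \frac{1}{881} + 517 \left(- \frac{1}{1269}\right) = \frac{699}{881} - \frac{11}{27} = \frac{9182}{23787} \approx 0.38601$)
$T{\left(t \right)} = \frac{1}{- \frac{1}{2} + t}$ ($T{\left(t \right)} = \frac{1}{t - \frac{1}{2}} = \frac{1}{- \frac{1}{2} + t}$)
$T{\left(45 \right)} - g = \frac{2}{-1 + 2 \cdot 45} - \frac{9182}{23787} = \frac{2}{-1 + 90} - \frac{9182}{23787} = \frac{2}{89} - \frac{9182}{23787} = - \frac{769624}{2117043}$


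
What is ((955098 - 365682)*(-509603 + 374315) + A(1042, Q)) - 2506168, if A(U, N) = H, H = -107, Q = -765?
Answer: -79743418083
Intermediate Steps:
A(U, N) = -107
((955098 - 365682)*(-509603 + 374315) + A(1042, Q)) - 2506168 = ((955098 - 365682)*(-509603 + 374315) - 107) - 2506168 = (589416*(-135288) - 107) - 2506168 = (-79740911808 - 107) - 2506168 = -79740911915 - 2506168 = -79743418083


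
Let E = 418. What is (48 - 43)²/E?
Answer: 25/418 ≈ 0.059809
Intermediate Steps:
(48 - 43)²/E = (48 - 43)²/418 = 5²*(1/418) = 25*(1/418) = 25/418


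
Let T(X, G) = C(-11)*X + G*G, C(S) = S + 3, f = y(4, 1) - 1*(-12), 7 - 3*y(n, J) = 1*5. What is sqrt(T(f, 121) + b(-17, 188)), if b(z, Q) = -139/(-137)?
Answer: 2*sqrt(614056605)/411 ≈ 120.58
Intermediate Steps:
b(z, Q) = 139/137 (b(z, Q) = -139*(-1/137) = 139/137)
y(n, J) = 2/3 (y(n, J) = 7/3 - 5/3 = 2/3)
f = 38/3 (f = 2/3 - 1*(-12) = 2/3 + 12 = 38/3 ≈ 12.667)
C(S) = 3 + S
T(X, G) = G**2 - 8*X (T(X, G) = (3 - 11)*X + G*G = -8*X + G**2 = G**2 - 8*X)
sqrt(T(f, 121) + b(-17, 188)) = sqrt((121**2 - 8*38/3) + 139/137) = sqrt((14641 - 304/3) + 139/137) = sqrt(43619/3 + 139/137) = sqrt(5976220/411) = 2*sqrt(614056605)/411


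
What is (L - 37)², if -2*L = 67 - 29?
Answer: 3136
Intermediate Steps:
L = -19 (L = -(67 - 29)/2 = -½*38 = -19)
(L - 37)² = (-19 - 37)² = (-56)² = 3136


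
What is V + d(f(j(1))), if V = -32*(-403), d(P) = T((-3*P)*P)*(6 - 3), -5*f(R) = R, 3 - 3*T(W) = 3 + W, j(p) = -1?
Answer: 322403/25 ≈ 12896.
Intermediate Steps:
T(W) = -W/3 (T(W) = 1 - (3 + W)/3 = 1 + (-1 - W/3) = -W/3)
f(R) = -R/5
d(P) = 3*P² (d(P) = (-(-3*P)*P/3)*(6 - 3) = -(-1)*P²*3 = P²*3 = 3*P²)
V = 12896
V + d(f(j(1))) = 12896 + 3*(-⅕*(-1))² = 12896 + 3*(⅕)² = 12896 + 3*(1/25) = 12896 + 3/25 = 322403/25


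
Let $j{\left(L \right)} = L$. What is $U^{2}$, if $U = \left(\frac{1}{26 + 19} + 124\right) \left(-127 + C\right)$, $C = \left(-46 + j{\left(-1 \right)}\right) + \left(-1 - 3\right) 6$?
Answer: $\frac{15075419524}{25} \approx 6.0302 \cdot 10^{8}$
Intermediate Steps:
$C = -71$ ($C = \left(-46 - 1\right) + \left(-1 - 3\right) 6 = -47 - 24 = -71$)
$U = - \frac{122782}{5}$ ($U = \left(\frac{1}{26 + 19} + 124\right) \left(-127 - 71\right) = \left(\frac{1}{45} + 124\right) \left(-198\right) = \frac{5581}{45} \left(-198\right) = - \frac{122782}{5} \approx -24556.0$)
$U^{2} = \left(- \frac{122782}{5}\right)^{2} = \frac{15075419524}{25}$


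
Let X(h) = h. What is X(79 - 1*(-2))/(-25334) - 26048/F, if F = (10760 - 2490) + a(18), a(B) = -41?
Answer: -660566581/208473486 ≈ -3.1686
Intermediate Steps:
F = 8229 (F = (10760 - 2490) - 41 = 8270 - 41 = 8229)
X(79 - 1*(-2))/(-25334) - 26048/F = (79 - 1*(-2))/(-25334) - 26048/8229 = (79 + 2)*(-1/25334) - 26048*1/8229 = 81*(-1/25334) - 26048/8229 = -81/25334 - 26048/8229 = -660566581/208473486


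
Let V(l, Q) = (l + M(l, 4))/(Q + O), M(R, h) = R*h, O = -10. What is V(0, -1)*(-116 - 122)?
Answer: 0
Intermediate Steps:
V(l, Q) = 5*l/(-10 + Q) (V(l, Q) = (l + l*4)/(Q - 10) = (l + 4*l)/(-10 + Q) = (5*l)/(-10 + Q) = 5*l/(-10 + Q))
V(0, -1)*(-116 - 122) = (5*0/(-10 - 1))*(-116 - 122) = (5*0/(-11))*(-238) = (5*0*(-1/11))*(-238) = 0*(-238) = 0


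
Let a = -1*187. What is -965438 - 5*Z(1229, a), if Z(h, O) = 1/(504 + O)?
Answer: -306043851/317 ≈ -9.6544e+5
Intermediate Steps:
a = -187
-965438 - 5*Z(1229, a) = -965438 - 5/(504 - 187) = -965438 - 5/317 = -306043851/317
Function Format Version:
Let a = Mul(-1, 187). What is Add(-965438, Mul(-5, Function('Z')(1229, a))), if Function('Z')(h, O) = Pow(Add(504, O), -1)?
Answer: Rational(-306043851, 317) ≈ -9.6544e+5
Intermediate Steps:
a = -187
Add(-965438, Mul(-5, Function('Z')(1229, a))) = Add(-965438, Mul(-5, Pow(Add(504, -187), -1))) = Add(-965438, Mul(-5, Pow(317, -1))) = Add(-965438, Mul(-5, Rational(1, 317))) = Add(-965438, Rational(-5, 317)) = Rational(-306043851, 317)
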